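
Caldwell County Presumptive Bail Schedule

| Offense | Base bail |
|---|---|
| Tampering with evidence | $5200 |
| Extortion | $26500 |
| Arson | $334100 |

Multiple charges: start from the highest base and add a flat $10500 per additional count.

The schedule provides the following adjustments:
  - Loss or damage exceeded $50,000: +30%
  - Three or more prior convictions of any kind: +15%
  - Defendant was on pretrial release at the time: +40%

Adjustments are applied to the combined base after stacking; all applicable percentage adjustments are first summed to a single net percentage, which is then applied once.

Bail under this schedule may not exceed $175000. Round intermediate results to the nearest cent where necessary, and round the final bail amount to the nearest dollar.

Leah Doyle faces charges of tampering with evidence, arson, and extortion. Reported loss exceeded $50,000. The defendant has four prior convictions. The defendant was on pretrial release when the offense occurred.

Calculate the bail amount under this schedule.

Base amounts from the schedule: tampering with evidence $5200; arson $334100; extortion $26500.
Stacking rule: highest base plus $10500 per additional charge. Highest is arson at $334100; 2 additional charges → +$21000. Combined base = $355100.
Net percentage adjustment: +30% +15% +40% = +85%. $355100 × 1.85 = $656935.
Result $656935 exceeds the maximum of $175000; bail is capped at $175000.

$175000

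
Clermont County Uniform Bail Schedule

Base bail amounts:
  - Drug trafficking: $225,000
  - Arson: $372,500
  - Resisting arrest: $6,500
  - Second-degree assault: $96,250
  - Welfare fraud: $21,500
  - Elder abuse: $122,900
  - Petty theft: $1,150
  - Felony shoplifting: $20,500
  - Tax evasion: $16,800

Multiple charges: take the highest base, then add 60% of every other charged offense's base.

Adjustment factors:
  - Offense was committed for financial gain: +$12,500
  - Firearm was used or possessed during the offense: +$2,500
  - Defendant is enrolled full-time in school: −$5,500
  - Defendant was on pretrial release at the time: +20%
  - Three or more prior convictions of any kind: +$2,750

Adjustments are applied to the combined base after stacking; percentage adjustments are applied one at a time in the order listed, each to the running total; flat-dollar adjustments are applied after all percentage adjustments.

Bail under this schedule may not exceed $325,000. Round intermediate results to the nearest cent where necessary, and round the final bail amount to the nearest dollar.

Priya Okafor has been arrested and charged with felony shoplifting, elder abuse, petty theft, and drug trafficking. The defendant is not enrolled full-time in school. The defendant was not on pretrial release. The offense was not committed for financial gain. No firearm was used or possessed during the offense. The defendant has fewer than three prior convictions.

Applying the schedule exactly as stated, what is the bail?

Base amounts from the schedule: felony shoplifting $20,500; elder abuse $122,900; petty theft $1,150; drug trafficking $225,000.
Stacking rule: highest base plus 60% of each additional charge. Highest is drug trafficking at $225,000. Additional: $20,500 × 60% = $12,300; $122,900 × 60% = $73,740; $1,150 × 60% = $690. Combined base = $225,000 + $86,730 = $311,730.
No adjustment factors apply to this defendant.
$311,730 is within the $325,000 maximum.

$311,730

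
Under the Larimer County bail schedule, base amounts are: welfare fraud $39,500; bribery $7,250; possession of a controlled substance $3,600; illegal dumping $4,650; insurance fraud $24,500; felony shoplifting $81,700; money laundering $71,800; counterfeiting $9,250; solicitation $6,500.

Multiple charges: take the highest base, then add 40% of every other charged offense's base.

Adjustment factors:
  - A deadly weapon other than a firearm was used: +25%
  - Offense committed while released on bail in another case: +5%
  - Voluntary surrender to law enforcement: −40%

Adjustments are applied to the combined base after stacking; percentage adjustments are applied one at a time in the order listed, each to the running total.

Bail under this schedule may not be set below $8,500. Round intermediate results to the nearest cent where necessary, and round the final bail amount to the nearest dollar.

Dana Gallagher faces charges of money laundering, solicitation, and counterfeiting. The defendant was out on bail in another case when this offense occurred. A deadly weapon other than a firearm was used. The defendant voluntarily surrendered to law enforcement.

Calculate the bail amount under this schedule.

Base amounts from the schedule: money laundering $71,800; solicitation $6,500; counterfeiting $9,250.
Stacking rule: highest base plus 40% of each additional charge. Highest is money laundering at $71,800. Additional: $6,500 × 40% = $2,600; $9,250 × 40% = $3,700. Combined base = $71,800 + $6,300 = $78,100.
A deadly weapon other than a firearm was used (+25%): $78,100 × 1.25 = $97,625.
Offense committed while released on bail in another case (+5%): $97,625 × 1.05 = $102,506.25.
Voluntary surrender to law enforcement (−40%): $102,506.25 × 0.6 = $61,503.75.
$61,503.75 is at or above the $8,500 minimum.
Rounded to the nearest dollar: $61,504.

$61,504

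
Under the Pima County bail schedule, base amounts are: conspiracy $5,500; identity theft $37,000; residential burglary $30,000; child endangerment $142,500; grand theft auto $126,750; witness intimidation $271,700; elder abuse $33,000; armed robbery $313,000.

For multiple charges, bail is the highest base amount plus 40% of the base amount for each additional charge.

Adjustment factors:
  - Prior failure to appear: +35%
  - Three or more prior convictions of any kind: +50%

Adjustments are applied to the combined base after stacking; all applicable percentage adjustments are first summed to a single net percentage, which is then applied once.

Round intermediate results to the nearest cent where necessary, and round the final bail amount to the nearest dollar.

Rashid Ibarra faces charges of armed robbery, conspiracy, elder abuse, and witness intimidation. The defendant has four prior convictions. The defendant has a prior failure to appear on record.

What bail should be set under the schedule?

Base amounts from the schedule: armed robbery $313,000; conspiracy $5,500; elder abuse $33,000; witness intimidation $271,700.
Stacking rule: highest base plus 40% of each additional charge. Highest is armed robbery at $313,000. Additional: $5,500 × 40% = $2,200; $33,000 × 40% = $13,200; $271,700 × 40% = $108,680. Combined base = $313,000 + $124,080 = $437,080.
Net percentage adjustment: +35% +50% = +85%. $437,080 × 1.85 = $808,598.

$808,598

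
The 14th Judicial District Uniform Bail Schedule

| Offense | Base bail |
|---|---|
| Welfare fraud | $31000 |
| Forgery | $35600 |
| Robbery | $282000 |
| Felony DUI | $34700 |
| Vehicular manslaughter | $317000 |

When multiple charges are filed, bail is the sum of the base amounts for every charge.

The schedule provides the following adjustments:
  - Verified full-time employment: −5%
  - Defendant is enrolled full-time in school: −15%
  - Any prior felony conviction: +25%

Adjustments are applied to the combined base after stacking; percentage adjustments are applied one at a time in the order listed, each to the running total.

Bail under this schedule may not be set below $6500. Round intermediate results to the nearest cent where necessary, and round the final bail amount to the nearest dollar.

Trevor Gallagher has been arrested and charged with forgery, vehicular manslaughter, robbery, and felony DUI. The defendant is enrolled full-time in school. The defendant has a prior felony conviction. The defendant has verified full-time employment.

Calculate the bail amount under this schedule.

Base amounts from the schedule: forgery $35600; vehicular manslaughter $317000; robbery $282000; felony DUI $34700.
Stacking rule: sum of all bases. $35600 + $317000 + $282000 + $34700 = $669300.
Verified full-time employment (−5%): $669300 × 0.95 = $635835.
Defendant is enrolled full-time in school (−15%): $635835 × 0.85 = $540459.75.
Any prior felony conviction (+25%): $540459.75 × 1.25 = $675574.69.
$675574.69 is at or above the $6500 minimum.
Rounded to the nearest dollar: $675575.

$675575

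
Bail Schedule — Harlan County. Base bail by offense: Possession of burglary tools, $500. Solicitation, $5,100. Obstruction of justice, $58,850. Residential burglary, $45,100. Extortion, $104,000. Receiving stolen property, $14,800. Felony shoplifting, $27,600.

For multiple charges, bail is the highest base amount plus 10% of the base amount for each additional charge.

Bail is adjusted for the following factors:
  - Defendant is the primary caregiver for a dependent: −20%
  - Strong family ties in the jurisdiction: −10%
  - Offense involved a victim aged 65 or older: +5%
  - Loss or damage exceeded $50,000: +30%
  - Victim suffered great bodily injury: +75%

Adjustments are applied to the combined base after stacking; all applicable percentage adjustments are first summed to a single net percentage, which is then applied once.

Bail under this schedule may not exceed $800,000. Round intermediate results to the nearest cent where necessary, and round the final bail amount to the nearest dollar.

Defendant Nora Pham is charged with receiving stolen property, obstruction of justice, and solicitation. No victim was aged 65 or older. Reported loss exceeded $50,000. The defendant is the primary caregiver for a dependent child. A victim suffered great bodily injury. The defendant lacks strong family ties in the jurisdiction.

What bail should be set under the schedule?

$112,554

Base amounts from the schedule: receiving stolen property $14,800; obstruction of justice $58,850; solicitation $5,100.
Stacking rule: highest base plus 10% of each additional charge. Highest is obstruction of justice at $58,850. Additional: $14,800 × 10% = $1,480; $5,100 × 10% = $510. Combined base = $58,850 + $1,990 = $60,840.
Net percentage adjustment: −20% +30% +75% = +85%. $60,840 × 1.85 = $112,554.
$112,554 is within the $800,000 maximum.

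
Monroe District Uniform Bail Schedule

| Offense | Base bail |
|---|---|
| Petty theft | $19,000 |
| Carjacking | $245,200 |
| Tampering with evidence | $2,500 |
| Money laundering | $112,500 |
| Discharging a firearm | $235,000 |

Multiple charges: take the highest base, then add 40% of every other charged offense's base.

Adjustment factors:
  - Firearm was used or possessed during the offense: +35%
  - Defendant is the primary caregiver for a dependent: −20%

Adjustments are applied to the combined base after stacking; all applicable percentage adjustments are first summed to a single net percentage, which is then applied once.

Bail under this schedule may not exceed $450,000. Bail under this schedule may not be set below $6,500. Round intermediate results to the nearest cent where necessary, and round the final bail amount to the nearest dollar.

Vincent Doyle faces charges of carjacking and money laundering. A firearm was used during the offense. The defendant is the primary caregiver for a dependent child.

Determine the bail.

Base amounts from the schedule: carjacking $245,200; money laundering $112,500.
Stacking rule: highest base plus 40% of each additional charge. Highest is carjacking at $245,200. Additional: $112,500 × 40% = $45,000. Combined base = $245,200 + $45,000 = $290,200.
Net percentage adjustment: +35% −20% = +15%. $290,200 × 1.15 = $333,730.
$333,730 is within the $450,000 maximum.
$333,730 is at or above the $6,500 minimum.

$333,730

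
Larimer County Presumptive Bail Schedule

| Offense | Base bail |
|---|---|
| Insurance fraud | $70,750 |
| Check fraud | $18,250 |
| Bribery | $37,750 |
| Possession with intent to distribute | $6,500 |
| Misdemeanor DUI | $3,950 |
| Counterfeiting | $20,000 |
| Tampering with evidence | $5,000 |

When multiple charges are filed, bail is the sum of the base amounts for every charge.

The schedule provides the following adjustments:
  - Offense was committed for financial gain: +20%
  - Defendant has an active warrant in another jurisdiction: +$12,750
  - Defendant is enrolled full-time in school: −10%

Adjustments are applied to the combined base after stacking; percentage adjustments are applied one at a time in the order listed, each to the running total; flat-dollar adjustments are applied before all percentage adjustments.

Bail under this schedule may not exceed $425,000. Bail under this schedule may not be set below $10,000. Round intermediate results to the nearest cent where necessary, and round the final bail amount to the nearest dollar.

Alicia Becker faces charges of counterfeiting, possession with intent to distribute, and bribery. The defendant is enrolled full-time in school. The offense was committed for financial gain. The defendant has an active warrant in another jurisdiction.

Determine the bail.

Base amounts from the schedule: counterfeiting $20,000; possession with intent to distribute $6,500; bribery $37,750.
Stacking rule: sum of all bases. $20,000 + $6,500 + $37,750 = $64,250.
Defendant has an active warrant in another jurisdiction (+$12,750 flat): $64,250 + $12,750 = $77,000.
Offense was committed for financial gain (+20%): $77,000 × 1.2 = $92,400.
Defendant is enrolled full-time in school (−10%): $92,400 × 0.9 = $83,160.
$83,160 is within the $425,000 maximum.
$83,160 is at or above the $10,000 minimum.

$83,160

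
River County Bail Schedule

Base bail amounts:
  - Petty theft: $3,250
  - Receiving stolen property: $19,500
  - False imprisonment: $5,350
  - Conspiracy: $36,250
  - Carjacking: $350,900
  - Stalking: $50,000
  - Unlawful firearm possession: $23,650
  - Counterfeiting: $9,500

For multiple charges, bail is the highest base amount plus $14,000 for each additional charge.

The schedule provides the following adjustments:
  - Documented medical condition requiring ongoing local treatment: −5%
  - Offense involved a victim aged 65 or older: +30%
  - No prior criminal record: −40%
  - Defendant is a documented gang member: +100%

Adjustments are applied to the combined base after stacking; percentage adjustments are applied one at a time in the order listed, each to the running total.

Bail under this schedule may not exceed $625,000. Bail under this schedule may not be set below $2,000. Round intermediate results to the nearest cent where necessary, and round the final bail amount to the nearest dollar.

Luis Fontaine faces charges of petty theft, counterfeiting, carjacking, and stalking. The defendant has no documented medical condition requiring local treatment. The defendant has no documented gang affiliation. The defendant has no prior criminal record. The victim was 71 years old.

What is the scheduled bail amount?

$306,462

Base amounts from the schedule: petty theft $3,250; counterfeiting $9,500; carjacking $350,900; stalking $50,000.
Stacking rule: highest base plus $14,000 per additional charge. Highest is carjacking at $350,900; 3 additional charges → +$42,000. Combined base = $392,900.
Offense involved a victim aged 65 or older (+30%): $392,900 × 1.3 = $510,770.
No prior criminal record (−40%): $510,770 × 0.6 = $306,462.
$306,462 is within the $625,000 maximum.
$306,462 is at or above the $2,000 minimum.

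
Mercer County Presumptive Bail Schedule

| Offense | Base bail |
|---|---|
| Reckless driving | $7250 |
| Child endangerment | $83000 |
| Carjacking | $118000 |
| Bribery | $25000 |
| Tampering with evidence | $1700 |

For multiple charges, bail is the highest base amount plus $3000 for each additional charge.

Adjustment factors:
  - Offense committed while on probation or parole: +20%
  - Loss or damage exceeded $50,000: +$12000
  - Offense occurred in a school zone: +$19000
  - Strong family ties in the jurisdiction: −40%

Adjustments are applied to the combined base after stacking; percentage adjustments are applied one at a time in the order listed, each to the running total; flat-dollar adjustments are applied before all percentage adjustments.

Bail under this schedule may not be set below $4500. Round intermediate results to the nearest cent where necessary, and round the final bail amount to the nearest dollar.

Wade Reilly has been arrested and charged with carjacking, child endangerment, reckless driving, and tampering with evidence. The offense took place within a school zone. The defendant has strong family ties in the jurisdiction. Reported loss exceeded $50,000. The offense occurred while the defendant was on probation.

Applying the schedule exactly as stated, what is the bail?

$113760

Base amounts from the schedule: carjacking $118000; child endangerment $83000; reckless driving $7250; tampering with evidence $1700.
Stacking rule: highest base plus $3000 per additional charge. Highest is carjacking at $118000; 3 additional charges → +$9000. Combined base = $127000.
Loss or damage exceeded $50,000 (+$12000 flat): $127000 + $12000 = $139000.
Offense occurred in a school zone (+$19000 flat): $139000 + $19000 = $158000.
Offense committed while on probation or parole (+20%): $158000 × 1.2 = $189600.
Strong family ties in the jurisdiction (−40%): $189600 × 0.6 = $113760.
$113760 is at or above the $4500 minimum.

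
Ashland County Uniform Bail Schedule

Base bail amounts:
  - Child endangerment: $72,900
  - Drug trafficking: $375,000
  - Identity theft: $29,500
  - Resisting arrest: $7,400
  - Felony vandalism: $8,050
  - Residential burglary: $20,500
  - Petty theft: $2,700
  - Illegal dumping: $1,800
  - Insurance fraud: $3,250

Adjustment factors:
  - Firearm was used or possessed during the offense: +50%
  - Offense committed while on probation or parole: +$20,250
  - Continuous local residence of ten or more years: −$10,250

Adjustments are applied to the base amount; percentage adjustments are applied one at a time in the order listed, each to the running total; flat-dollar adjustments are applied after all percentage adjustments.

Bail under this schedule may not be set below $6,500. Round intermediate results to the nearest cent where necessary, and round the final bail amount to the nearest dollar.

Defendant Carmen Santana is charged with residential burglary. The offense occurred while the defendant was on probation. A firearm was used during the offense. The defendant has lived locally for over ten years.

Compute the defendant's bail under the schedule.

$40,750

Base amounts from the schedule: residential burglary $20,500.
Single charge. Combined base = $20,500.
Firearm was used or possessed during the offense (+50%): $20,500 × 1.5 = $30,750.
Offense committed while on probation or parole (+$20,250 flat): $30,750 + $20,250 = $51,000.
Continuous local residence of ten or more years (−$10,250 flat): $51,000 − $10,250 = $40,750.
$40,750 is at or above the $6,500 minimum.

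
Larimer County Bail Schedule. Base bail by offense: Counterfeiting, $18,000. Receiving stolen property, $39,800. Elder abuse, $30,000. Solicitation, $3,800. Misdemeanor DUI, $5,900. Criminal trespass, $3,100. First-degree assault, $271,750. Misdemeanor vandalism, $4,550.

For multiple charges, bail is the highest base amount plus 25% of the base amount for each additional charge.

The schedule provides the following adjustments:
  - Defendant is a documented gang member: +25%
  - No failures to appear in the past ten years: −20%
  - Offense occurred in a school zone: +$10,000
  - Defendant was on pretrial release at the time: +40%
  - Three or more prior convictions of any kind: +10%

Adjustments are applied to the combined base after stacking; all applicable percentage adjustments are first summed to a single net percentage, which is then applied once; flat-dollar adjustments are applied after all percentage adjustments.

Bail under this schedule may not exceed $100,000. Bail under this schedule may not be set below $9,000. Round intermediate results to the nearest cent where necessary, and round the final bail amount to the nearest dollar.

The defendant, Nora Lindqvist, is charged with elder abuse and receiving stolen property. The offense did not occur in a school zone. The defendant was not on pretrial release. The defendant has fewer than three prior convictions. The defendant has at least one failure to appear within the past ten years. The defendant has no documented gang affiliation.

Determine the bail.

Base amounts from the schedule: elder abuse $30,000; receiving stolen property $39,800.
Stacking rule: highest base plus 25% of each additional charge. Highest is receiving stolen property at $39,800. Additional: $30,000 × 25% = $7,500. Combined base = $39,800 + $7,500 = $47,300.
No adjustment factors apply to this defendant.
$47,300 is within the $100,000 maximum.
$47,300 is at or above the $9,000 minimum.

$47,300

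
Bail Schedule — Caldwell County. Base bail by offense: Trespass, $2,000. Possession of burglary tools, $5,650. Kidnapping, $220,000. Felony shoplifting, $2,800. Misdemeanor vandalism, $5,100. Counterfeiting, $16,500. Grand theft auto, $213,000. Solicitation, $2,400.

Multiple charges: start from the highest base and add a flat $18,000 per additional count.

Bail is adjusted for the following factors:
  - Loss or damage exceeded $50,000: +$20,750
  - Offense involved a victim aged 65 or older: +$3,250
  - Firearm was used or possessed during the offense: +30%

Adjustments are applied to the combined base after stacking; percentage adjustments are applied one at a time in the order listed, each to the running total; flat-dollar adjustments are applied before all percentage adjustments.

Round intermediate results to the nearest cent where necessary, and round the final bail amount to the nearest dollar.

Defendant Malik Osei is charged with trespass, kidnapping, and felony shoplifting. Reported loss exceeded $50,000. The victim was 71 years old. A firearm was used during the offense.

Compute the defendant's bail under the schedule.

Base amounts from the schedule: trespass $2,000; kidnapping $220,000; felony shoplifting $2,800.
Stacking rule: highest base plus $18,000 per additional charge. Highest is kidnapping at $220,000; 2 additional charges → +$36,000. Combined base = $256,000.
Loss or damage exceeded $50,000 (+$20,750 flat): $256,000 + $20,750 = $276,750.
Offense involved a victim aged 65 or older (+$3,250 flat): $276,750 + $3,250 = $280,000.
Firearm was used or possessed during the offense (+30%): $280,000 × 1.3 = $364,000.

$364,000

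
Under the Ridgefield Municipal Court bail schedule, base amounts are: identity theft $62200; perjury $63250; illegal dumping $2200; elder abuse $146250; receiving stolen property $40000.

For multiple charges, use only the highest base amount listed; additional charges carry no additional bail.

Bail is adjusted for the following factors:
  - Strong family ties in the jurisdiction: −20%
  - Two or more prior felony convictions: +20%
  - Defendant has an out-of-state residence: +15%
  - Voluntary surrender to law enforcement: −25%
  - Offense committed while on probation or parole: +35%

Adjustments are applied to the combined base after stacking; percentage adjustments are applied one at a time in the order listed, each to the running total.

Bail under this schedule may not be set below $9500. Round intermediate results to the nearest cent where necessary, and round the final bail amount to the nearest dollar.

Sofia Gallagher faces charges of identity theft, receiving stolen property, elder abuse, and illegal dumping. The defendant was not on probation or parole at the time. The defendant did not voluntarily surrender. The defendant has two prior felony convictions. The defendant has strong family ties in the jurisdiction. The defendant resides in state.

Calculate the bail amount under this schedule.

Base amounts from the schedule: identity theft $62200; receiving stolen property $40000; elder abuse $146250; illegal dumping $2200.
Stacking rule: use the highest base only. Highest is elder abuse at $146250. Combined base = $146250.
Strong family ties in the jurisdiction (−20%): $146250 × 0.8 = $117000.
Two or more prior felony convictions (+20%): $117000 × 1.2 = $140400.
$140400 is at or above the $9500 minimum.

$140400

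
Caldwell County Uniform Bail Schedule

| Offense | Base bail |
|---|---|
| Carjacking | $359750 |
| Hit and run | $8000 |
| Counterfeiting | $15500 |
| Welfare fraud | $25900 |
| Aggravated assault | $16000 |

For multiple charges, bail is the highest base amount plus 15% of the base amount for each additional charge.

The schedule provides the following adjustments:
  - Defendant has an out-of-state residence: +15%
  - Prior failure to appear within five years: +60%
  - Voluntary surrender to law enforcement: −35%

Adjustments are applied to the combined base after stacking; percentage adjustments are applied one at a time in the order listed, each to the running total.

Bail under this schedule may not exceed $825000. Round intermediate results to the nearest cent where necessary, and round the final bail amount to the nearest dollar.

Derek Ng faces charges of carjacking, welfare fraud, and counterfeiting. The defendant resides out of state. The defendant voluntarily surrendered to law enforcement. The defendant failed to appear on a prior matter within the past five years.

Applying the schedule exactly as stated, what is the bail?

Base amounts from the schedule: carjacking $359750; welfare fraud $25900; counterfeiting $15500.
Stacking rule: highest base plus 15% of each additional charge. Highest is carjacking at $359750. Additional: $25900 × 15% = $3885; $15500 × 15% = $2325. Combined base = $359750 + $6210 = $365960.
Defendant has an out-of-state residence (+15%): $365960 × 1.15 = $420854.
Prior failure to appear within five years (+60%): $420854 × 1.6 = $673366.40.
Voluntary surrender to law enforcement (−35%): $673366.40 × 0.65 = $437688.16.
$437688.16 is within the $825000 maximum.
Rounded to the nearest dollar: $437688.

$437688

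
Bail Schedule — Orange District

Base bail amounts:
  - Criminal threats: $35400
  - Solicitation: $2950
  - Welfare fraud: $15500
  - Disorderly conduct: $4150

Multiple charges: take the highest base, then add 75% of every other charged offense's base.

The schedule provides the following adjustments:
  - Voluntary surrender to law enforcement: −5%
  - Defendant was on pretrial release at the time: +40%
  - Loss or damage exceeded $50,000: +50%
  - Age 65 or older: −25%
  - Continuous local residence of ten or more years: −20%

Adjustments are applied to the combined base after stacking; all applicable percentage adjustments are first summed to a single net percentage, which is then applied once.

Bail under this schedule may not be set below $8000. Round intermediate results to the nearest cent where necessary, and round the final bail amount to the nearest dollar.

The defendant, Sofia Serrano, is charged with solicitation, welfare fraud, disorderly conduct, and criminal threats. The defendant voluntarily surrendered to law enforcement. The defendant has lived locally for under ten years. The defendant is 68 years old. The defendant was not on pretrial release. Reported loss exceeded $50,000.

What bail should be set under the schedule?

$62820

Base amounts from the schedule: solicitation $2950; welfare fraud $15500; disorderly conduct $4150; criminal threats $35400.
Stacking rule: highest base plus 75% of each additional charge. Highest is criminal threats at $35400. Additional: $2950 × 75% = $2212.50; $15500 × 75% = $11625; $4150 × 75% = $3112.50. Combined base = $35400 + $16950 = $52350.
Net percentage adjustment: −5% +50% −25% = +20%. $52350 × 1.2 = $62820.
$62820 is at or above the $8000 minimum.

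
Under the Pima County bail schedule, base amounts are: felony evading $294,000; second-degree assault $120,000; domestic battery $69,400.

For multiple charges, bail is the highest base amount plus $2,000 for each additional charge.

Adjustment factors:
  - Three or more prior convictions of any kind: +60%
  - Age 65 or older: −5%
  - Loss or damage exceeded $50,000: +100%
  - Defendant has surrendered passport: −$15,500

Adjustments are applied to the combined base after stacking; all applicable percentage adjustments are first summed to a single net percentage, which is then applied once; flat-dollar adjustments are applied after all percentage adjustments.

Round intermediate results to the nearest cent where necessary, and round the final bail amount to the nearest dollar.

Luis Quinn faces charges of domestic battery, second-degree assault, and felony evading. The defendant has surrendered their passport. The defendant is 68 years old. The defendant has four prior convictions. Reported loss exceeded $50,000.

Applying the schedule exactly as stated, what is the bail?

Base amounts from the schedule: domestic battery $69,400; second-degree assault $120,000; felony evading $294,000.
Stacking rule: highest base plus $2,000 per additional charge. Highest is felony evading at $294,000; 2 additional charges → +$4,000. Combined base = $298,000.
Net percentage adjustment: +60% −5% +100% = +155%. $298,000 × 2.55 = $759,900.
Defendant has surrendered passport (−$15,500 flat): $759,900 − $15,500 = $744,400.

$744,400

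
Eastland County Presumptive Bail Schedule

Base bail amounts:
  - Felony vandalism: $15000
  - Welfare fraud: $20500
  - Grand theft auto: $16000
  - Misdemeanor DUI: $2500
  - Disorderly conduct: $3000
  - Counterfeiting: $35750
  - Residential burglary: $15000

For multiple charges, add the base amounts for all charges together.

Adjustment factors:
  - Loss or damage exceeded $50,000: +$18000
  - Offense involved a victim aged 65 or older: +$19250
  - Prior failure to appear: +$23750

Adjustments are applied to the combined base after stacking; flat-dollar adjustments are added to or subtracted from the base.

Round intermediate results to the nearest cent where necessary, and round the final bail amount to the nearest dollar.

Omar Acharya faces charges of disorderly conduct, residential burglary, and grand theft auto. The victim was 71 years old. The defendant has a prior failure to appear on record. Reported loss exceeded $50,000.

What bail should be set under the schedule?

$95000

Base amounts from the schedule: disorderly conduct $3000; residential burglary $15000; grand theft auto $16000.
Stacking rule: sum of all bases. $3000 + $15000 + $16000 = $34000.
Loss or damage exceeded $50,000 (+$18000 flat): $34000 + $18000 = $52000.
Offense involved a victim aged 65 or older (+$19250 flat): $52000 + $19250 = $71250.
Prior failure to appear (+$23750 flat): $71250 + $23750 = $95000.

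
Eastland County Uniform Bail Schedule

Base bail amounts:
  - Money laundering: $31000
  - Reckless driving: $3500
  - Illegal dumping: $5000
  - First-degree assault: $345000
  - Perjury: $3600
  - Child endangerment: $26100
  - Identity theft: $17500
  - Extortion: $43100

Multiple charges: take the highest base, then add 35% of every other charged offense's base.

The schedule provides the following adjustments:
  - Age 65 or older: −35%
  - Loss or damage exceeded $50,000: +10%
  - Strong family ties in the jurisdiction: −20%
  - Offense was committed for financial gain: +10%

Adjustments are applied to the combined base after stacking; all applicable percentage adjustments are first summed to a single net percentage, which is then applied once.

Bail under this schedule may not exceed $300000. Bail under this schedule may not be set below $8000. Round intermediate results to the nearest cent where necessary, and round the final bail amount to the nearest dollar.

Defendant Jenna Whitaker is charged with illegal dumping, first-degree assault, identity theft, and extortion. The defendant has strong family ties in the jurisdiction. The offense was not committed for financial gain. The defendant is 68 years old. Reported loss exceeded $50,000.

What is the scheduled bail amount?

$202378

Base amounts from the schedule: illegal dumping $5000; first-degree assault $345000; identity theft $17500; extortion $43100.
Stacking rule: highest base plus 35% of each additional charge. Highest is first-degree assault at $345000. Additional: $5000 × 35% = $1750; $17500 × 35% = $6125; $43100 × 35% = $15085. Combined base = $345000 + $22960 = $367960.
Net percentage adjustment: −35% +10% −20% = −45%. $367960 × 0.55 = $202378.
$202378 is within the $300000 maximum.
$202378 is at or above the $8000 minimum.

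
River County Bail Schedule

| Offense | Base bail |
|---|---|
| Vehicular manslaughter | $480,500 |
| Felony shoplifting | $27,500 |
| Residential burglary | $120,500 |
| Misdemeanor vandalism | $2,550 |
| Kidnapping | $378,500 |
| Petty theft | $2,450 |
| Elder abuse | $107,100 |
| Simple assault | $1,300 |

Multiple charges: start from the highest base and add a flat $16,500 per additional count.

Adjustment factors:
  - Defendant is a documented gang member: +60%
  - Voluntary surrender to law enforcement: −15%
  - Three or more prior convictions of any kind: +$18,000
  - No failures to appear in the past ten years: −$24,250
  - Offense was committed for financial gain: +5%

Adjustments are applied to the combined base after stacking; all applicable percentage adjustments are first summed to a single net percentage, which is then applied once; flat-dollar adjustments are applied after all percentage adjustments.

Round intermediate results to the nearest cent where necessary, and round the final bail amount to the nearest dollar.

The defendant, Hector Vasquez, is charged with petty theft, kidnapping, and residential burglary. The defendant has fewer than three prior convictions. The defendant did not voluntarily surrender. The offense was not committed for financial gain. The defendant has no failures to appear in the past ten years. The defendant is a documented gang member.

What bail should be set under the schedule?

Base amounts from the schedule: petty theft $2,450; kidnapping $378,500; residential burglary $120,500.
Stacking rule: highest base plus $16,500 per additional charge. Highest is kidnapping at $378,500; 2 additional charges → +$33,000. Combined base = $411,500.
Defendant is a documented gang member (+60%): $411,500 × 1.6 = $658,400.
No failures to appear in the past ten years (−$24,250 flat): $658,400 − $24,250 = $634,150.

$634,150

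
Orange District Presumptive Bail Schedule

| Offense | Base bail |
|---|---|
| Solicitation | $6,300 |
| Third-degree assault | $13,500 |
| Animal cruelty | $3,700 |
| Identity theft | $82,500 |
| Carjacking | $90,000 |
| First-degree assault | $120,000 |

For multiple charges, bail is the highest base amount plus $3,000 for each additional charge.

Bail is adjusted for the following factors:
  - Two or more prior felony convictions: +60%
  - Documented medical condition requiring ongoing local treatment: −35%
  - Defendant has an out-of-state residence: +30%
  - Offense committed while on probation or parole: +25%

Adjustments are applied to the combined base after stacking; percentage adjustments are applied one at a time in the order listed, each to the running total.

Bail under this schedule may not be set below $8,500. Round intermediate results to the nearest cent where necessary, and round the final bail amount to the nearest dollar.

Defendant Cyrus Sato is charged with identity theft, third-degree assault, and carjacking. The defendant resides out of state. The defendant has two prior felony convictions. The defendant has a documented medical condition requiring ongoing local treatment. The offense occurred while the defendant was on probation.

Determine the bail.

$162,240

Base amounts from the schedule: identity theft $82,500; third-degree assault $13,500; carjacking $90,000.
Stacking rule: highest base plus $3,000 per additional charge. Highest is carjacking at $90,000; 2 additional charges → +$6,000. Combined base = $96,000.
Two or more prior felony convictions (+60%): $96,000 × 1.6 = $153,600.
Documented medical condition requiring ongoing local treatment (−35%): $153,600 × 0.65 = $99,840.
Defendant has an out-of-state residence (+30%): $99,840 × 1.3 = $129,792.
Offense committed while on probation or parole (+25%): $129,792 × 1.25 = $162,240.
$162,240 is at or above the $8,500 minimum.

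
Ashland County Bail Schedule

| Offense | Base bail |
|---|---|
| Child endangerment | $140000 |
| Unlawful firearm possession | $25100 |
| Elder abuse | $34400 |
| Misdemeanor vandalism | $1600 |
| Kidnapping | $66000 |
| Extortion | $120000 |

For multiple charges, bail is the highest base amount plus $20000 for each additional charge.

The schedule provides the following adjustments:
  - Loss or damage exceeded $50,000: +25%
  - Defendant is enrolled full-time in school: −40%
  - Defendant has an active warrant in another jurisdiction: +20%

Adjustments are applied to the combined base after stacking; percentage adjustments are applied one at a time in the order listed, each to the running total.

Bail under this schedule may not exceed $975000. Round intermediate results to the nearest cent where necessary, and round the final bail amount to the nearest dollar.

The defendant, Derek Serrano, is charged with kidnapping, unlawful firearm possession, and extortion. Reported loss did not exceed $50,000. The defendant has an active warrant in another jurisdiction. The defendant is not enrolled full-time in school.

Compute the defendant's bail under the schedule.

Base amounts from the schedule: kidnapping $66000; unlawful firearm possession $25100; extortion $120000.
Stacking rule: highest base plus $20000 per additional charge. Highest is extortion at $120000; 2 additional charges → +$40000. Combined base = $160000.
Defendant has an active warrant in another jurisdiction (+20%): $160000 × 1.2 = $192000.
$192000 is within the $975000 maximum.

$192000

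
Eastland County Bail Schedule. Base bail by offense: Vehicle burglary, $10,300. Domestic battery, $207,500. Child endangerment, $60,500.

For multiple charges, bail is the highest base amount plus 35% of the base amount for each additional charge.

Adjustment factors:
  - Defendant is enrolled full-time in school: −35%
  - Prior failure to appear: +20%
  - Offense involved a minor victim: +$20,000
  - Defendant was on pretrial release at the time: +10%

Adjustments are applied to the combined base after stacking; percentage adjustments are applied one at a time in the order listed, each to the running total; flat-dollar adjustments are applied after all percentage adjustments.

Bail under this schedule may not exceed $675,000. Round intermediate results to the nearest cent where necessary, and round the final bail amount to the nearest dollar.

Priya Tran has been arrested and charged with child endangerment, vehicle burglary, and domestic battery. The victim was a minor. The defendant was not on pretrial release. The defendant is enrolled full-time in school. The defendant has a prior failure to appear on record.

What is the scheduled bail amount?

Base amounts from the schedule: child endangerment $60,500; vehicle burglary $10,300; domestic battery $207,500.
Stacking rule: highest base plus 35% of each additional charge. Highest is domestic battery at $207,500. Additional: $60,500 × 35% = $21,175; $10,300 × 35% = $3,605. Combined base = $207,500 + $24,780 = $232,280.
Defendant is enrolled full-time in school (−35%): $232,280 × 0.65 = $150,982.
Prior failure to appear (+20%): $150,982 × 1.2 = $181,178.40.
Offense involved a minor victim (+$20,000 flat): $181,178.40 + $20,000 = $201,178.40.
$201,178.40 is within the $675,000 maximum.
Rounded to the nearest dollar: $201,178.

$201,178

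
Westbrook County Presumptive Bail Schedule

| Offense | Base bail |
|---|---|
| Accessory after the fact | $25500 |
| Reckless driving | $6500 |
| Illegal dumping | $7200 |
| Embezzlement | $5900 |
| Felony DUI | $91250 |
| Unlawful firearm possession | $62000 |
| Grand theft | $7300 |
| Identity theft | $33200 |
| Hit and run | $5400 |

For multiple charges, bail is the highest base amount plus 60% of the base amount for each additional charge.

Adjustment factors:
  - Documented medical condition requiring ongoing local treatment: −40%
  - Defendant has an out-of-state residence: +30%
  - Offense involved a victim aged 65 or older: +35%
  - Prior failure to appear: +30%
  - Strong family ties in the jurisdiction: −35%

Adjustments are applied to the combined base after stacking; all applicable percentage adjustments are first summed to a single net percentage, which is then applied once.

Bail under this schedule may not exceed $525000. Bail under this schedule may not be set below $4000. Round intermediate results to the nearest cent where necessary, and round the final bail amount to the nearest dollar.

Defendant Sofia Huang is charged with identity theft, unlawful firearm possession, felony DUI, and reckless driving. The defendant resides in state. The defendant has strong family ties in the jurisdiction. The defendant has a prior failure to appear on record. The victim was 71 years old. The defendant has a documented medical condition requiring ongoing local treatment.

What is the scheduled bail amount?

$137043

Base amounts from the schedule: identity theft $33200; unlawful firearm possession $62000; felony DUI $91250; reckless driving $6500.
Stacking rule: highest base plus 60% of each additional charge. Highest is felony DUI at $91250. Additional: $33200 × 60% = $19920; $62000 × 60% = $37200; $6500 × 60% = $3900. Combined base = $91250 + $61020 = $152270.
Net percentage adjustment: −40% +35% +30% −35% = −10%. $152270 × 0.9 = $137043.
$137043 is within the $525000 maximum.
$137043 is at or above the $4000 minimum.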